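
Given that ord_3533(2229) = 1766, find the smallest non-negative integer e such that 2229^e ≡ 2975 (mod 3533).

1468

Baby-step giant-step with m = ceil(sqrt(1766)) = 43.
Baby table (2229^j mod 3533 for j=0..42):
  0:1  1:2229  2:1043  3:133  4:3218  5:932  6:24  7:501
  8:301  9:3192  10:3039  11:1170  12:576  13:1425  14:158  15:2415
  16:2276  17:3349  18:3225  19:2403  20:259  21:1432  22:1629  23:2650
  24:3207  25:1144  26:2683  27:2571  28:233  29:6  30:2775  31:2725
  32:798  33:1643  34:2059  35:144  36:3006  37:1806  38:1487  39:569
  40:3487  41:3456  42:1484
Giant step factor: 2229^(-43) ≡ 2128 (mod 3533).
Scan 2975·2128^i mod 3533 for i = 0, 1, …:
  i=0: 2975   i=1: 3197   i=2: 2191   i=3: 2421
  i=4: 774   i=5: 694   i=6: 38   i=7: 3138
  i=8: 294   i=9: 291     …   i=33: 1554
  i=34: 24
Match at i=34, j=6: e = 34·43 + 6 = 1468.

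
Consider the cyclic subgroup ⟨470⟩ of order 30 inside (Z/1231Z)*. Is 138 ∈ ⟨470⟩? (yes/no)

no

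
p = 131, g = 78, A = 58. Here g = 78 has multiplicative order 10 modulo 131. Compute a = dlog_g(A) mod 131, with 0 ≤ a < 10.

2

Successive powers of 78 modulo 131:
  78^0=1  78^1=78  78^2=58
So 78^2 ≡ 58 (mod 131), giving a = 2.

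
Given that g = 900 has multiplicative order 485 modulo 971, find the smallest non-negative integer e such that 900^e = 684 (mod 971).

44

Baby-step giant-step with m = ceil(sqrt(485)) = 23.
Baby table (900^j mod 971 for j=0..22):
  0:1  1:900  2:186  3:388  4:611  5:314  6:39  7:144
  8:457  9:567  10:525  11:594  12:550  13:761  14:345  15:751
  16:84  17:833  18:88  19:549  20:832  21:159  22:363
Giant step factor: 900^(-23) ≡ 737 (mod 971).
Scan 684·737^i mod 971 for i = 0, 1, …:
  i=0: 684   i=1: 159
Match at i=1, j=21: e = 1·23 + 21 = 44.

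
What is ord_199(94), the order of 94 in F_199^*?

99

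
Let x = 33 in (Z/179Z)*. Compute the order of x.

178

The order of 33 must divide p − 1 = 178 = 2 · 89.
Divisors: 1, 2, 89, 178.
Check each in increasing order: 33^1 ≡ 33;  33^2 ≡ 15;  33^89 ≡ 178;  33^178 ≡ 1.
Smallest exponent giving 1 is 178.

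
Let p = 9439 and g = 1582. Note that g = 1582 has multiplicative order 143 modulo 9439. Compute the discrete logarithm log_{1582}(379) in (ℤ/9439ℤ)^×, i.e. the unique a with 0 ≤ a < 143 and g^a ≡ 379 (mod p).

6

Baby-step giant-step with m = ceil(sqrt(143)) = 12.
Baby table (1582^j mod 9439 for j=0..11):
  0:1  1:1582  2:1389  3:7550  4:3765  5:221  6:379  7:4921
  8:7286  9:1433  10:1646  11:8247
Giant step factor: 1582^(-12) ≡ 4669 (mod 9439).
Scan 379·4669^i mod 9439 for i = 0, 1, …:
  i=0: 379
Match at i=0, j=6: a = 0·12 + 6 = 6.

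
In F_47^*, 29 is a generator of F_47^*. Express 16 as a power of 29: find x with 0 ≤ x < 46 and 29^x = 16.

6

Baby-step giant-step with m = ceil(sqrt(46)) = 7.
Baby table (29^j mod 47 for j=0..6):
  0:1  1:29  2:42  3:43  4:25  5:20  6:16
Giant step factor: 29^(-7) ≡ 39 (mod 47).
Scan 16·39^i mod 47 for i = 0, 1, …:
  i=0: 16
Match at i=0, j=6: x = 0·7 + 6 = 6.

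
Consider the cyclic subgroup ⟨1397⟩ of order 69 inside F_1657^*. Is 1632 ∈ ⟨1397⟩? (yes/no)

1632 ∈ ⟨1397⟩ iff 1632^69 ≡ 1 (mod 1657), since |⟨1397⟩| = 69.
1632^69 mod 1657 = 783.
Since 783 ≠ 1, 1632 does not lie in the subgroup.

no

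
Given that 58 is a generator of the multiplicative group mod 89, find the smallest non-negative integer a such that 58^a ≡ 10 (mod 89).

Baby-step giant-step with m = ceil(sqrt(88)) = 10.
Baby table (58^j mod 89 for j=0..9):
  0:1  1:58  2:71  3:24  4:57  5:13  6:42  7:33
  8:45  9:29
Giant step factor: 58^(-10) ≡ 79 (mod 89).
Scan 10·79^i mod 89 for i = 0, 1, …:
  i=0: 10   i=1: 78   i=2: 21   i=3: 57
Match at i=3, j=4: a = 3·10 + 4 = 34.

34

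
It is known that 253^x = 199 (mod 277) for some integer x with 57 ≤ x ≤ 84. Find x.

Compute 253^57 mod 277 = 104, then multiply by 253 repeatedly:
  253^57=104  253^58=274  253^59=72  253^60=211  253^61=199
Found 199 at exponent 61.

61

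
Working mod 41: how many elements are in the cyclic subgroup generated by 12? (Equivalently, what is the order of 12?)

The order of 12 must divide p − 1 = 40 = 2^3 · 5.
Divisors: 1, 2, 4, 5, 8, 10, 20, 40.
Check each in increasing order: 12^1 ≡ 12;  12^2 ≡ 21;  12^4 ≡ 31;  12^5 ≡ 3;  12^8 ≡ 18;  12^10 ≡ 9;  12^20 ≡ 40;  12^40 ≡ 1.
Smallest exponent giving 1 is 40.

40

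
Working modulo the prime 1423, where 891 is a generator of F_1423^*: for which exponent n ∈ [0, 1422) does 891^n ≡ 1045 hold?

315

Baby-step giant-step with m = ceil(sqrt(1422)) = 38.
Baby table (891^j mod 1423 for j=0..37):
  0:1  1:891  2:1270  3:285  4:641  5:508  6:114  7:541
  8:1057  9:1184  10:501  11:992  12:189  13:485  14:966  15:1214
  16:194  17:671  18:201  19:1216  20:553  21:365  22:771  23:1075
  24:146  25:593  26:430  27:343  28:1091  29:172  30:991  31:721
  32:638  33:681  34:573  35:1109  36:557  37:1083
Giant step factor: 891^(-38) ≡ 179 (mod 1423).
Scan 1045·179^i mod 1423 for i = 0, 1, …:
  i=0: 1045   i=1: 642   i=2: 1078   i=3: 857
  i=4: 1142   i=5: 929   i=6: 1223   i=7: 1198
  i=8: 992
Match at i=8, j=11: n = 8·38 + 11 = 315.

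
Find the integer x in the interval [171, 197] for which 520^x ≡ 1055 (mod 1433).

192

Compute 520^171 mod 1433 = 1070, then multiply by 520 repeatedly:
  520^171=1070  520^172=396  520^173=1001  520^174=341  520^175=1061
  520^176=15  520^177=635  520^178=610  520^179=507  520^180=1401
  520^181=556  520^182=1087  520^183=638  520^184=737  520^185=629
  520^186=356  520^187=263  520^188=625  520^189=1142  520^190=578
  520^191=1063  520^192=1055
Found 1055 at exponent 192.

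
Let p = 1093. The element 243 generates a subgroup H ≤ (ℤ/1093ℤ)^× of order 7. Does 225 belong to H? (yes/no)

no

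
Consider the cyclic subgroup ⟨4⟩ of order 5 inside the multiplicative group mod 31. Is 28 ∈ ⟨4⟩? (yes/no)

⟨4⟩ has order 5; its elements mod 31 are {1, 2, 4, 8, 16}.
28 is not in this set.

no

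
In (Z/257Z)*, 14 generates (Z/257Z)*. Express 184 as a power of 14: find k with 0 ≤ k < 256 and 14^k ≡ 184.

Baby-step giant-step with m = ceil(sqrt(256)) = 16.
Baby table (14^j mod 257 for j=0..15):
  0:1  1:14  2:196  3:174  4:123  5:180  6:207  7:71
  8:223  9:38  10:18  11:252  12:187  13:48  14:158  15:156
Giant step factor: 14^(-16) ≡ 255 (mod 257).
Scan 184·255^i mod 257 for i = 0, 1, …:
  i=0: 184   i=1: 146   i=2: 222   i=3: 70
  i=4: 117   i=5: 23   i=6: 211   i=7: 92
  i=8: 73   i=9: 111   i=10: 35   i=11: 187
Match at i=11, j=12: k = 11·16 + 12 = 188.

188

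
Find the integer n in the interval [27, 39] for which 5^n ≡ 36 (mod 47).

Compute 5^27 mod 47 = 33, then multiply by 5 repeatedly:
  5^27=33  5^28=24  5^29=26  5^30=36
Found 36 at exponent 30.

30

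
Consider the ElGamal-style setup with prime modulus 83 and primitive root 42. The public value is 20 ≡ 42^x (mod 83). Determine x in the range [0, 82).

53

Baby-step giant-step with m = ceil(sqrt(82)) = 10.
Baby table (42^j mod 83 for j=0..9):
  0:1  1:42  2:21  3:52  4:26  5:13  6:48  7:24
  8:12  9:6
Giant step factor: 42^(-10) ≡ 28 (mod 83).
Scan 20·28^i mod 83 for i = 0, 1, …:
  i=0: 20   i=1: 62   i=2: 76   i=3: 53
  i=4: 73   i=5: 52
Match at i=5, j=3: x = 5·10 + 3 = 53.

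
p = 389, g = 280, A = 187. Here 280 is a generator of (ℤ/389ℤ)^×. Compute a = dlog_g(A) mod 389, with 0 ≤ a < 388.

164

Baby-step giant-step with m = ceil(sqrt(388)) = 20.
Baby table (280^j mod 389 for j=0..19):
  0:1  1:280  2:211  3:341  4:175  5:375  6:359  7:158
  8:283  9:273  10:196  11:31  12:122  13:317  14:68  15:368
  16:344  17:237  18:230  19:215
Giant step factor: 280^(-20) ≡ 303 (mod 389).
Scan 187·303^i mod 389 for i = 0, 1, …:
  i=0: 187   i=1: 256   i=2: 157   i=3: 113
  i=4: 7   i=5: 176   i=6: 35   i=7: 102
  i=8: 175
Match at i=8, j=4: a = 8·20 + 4 = 164.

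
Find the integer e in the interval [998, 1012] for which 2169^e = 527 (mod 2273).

Compute 2169^998 mod 2273 = 263, then multiply by 2169 repeatedly:
  2169^998=263  2169^999=2197  2169^1000=1085  2169^1001=810  2169^1002=2134
  2169^1003=818  2169^1004=1302  2169^1005=972  2169^1006=1197  2169^1007=527
Found 527 at exponent 1007.

1007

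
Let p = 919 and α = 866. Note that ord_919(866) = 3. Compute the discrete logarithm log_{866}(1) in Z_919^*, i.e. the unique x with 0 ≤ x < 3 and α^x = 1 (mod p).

0

Successive powers of 866 modulo 919:
  866^0=1
So 866^0 ≡ 1 (mod 919), giving x = 0.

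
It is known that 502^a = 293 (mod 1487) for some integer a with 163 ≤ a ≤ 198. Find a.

198

Compute 502^163 mod 1487 = 1059, then multiply by 502 repeatedly:
  502^163=1059  502^164=759  502^165=346  502^166=1200  502^167=165
  502^168=1045  502^169=1166  502^170=941  502^171=1003  502^172=900
  502^173=1239  502^174=412  502^175=131  502^176=334  502^177=1124
  502^178=675  502^179=1301  502^180=309  502^181=470  502^182=994
  502^183=843  502^184=878  502^185=604  502^186=1347  502^187=1096
  502^188=2  502^189=1004  502^190=1402  502^191=453  502^192=1382
  502^193=822  502^194=745  502^195=753  502^196=308  502^197=1455
  502^198=293
Found 293 at exponent 198.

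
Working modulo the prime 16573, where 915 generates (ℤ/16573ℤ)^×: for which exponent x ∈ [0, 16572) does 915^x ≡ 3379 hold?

Baby-step giant-step with m = ceil(sqrt(16572)) = 129.
Baby table (915^j mod 16573 for j=0..128):
  0:1  1:915  2:8575  3:7096  4:12797  5:8717  6:4442  7:4045
  8:5396  9:15159  10:15457  11:6386  12:9494  13:2758  14:4474  15:179
  16:14628  17:10209  18:10636  19:3589  20:2481  21:16187  22:11416  23:4650
  24:12062  25:15685  26:16130  27:8980  28:13065  29:5342  30:15468  31:16451
  32:4381  33:14522  34:12657  35:13201  36:13771  37:4985  38:3700  39:4608
  40:6778  41:3568  42:16412  43:1842  44:11557  45:1081  46:11308  47:5268
  48:14050  49:11675  50:9613  51:12205  52:13946  53:15953  54:12755  55:3433
  56:8898  57:4327  58:14831  59:13651  60:11196  61:2226  62:14884  63:12427
  64:1627  65:13708  66:13632  67:10384  68:5031  69:12644  70:1306  71:1734
  72:12175  73:3069  74:7298  75:15324  76:702  77:12556  78:3651  79:9492
  80:928  81:3897  82:2560  83:5607  84:9348  85:1752  86:12072  87:8262
  88:2442  89:13648  90:8451  91:9647  92:10169  93:7182  94:8622  95:382
  96:1497  97:10769  98:9273  99:15992  100:15294  101:6398  102:3901  103:6220
  104:6761  105:4586  106:3221  107:13794  108:9457  109:2049  110:2086  111:2795
  112:5183  113:2567  114:12012  115:3081  116:1705  117:2213  118:2989  119:390
  120:8817  121:13077  122:16322  123:2357  124:2165  125:8788  126:3115  127:16242
  128:12022
Giant step factor: 915^(-129) ≡ 271 (mod 16573).
Scan 3379·271^i mod 16573 for i = 0, 1, …:
  i=0: 3379   i=1: 4194   i=2: 9610   i=3: 2349
  i=4: 6805   i=5: 4552   i=6: 7190   i=7: 9449
  i=8: 8437   i=9: 15926     …   i=37: 3808
  i=38: 4442
Match at i=38, j=6: x = 38·129 + 6 = 4908.

4908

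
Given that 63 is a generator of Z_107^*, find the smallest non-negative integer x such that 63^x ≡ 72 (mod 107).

17

Baby-step giant-step with m = ceil(sqrt(106)) = 11.
Baby table (63^j mod 107 for j=0..10):
  0:1  1:63  2:10  3:95  4:100  5:94  6:37  7:84
  8:49  9:91  10:62
Giant step factor: 63^(-11) ≡ 2 (mod 107).
Scan 72·2^i mod 107 for i = 0, 1, …:
  i=0: 72   i=1: 37
Match at i=1, j=6: x = 1·11 + 6 = 17.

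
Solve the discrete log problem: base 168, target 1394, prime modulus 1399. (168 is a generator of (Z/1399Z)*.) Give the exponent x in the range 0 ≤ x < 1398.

577

Baby-step giant-step with m = ceil(sqrt(1398)) = 38.
Baby table (168^j mod 1399 for j=0..37):
  0:1  1:168  2:244  3:421  4:778  5:597  6:967  7:172
  8:916  9:1397  10:1063  11:911  12:557  13:1242  14:205  15:864
  16:1055  17:966  18:4  19:672  20:976  21:285  22:314  23:989
  24:1070  25:688  26:866  27:1391  28:55  29:846  30:829  31:771
  32:820  33:658  34:23  35:1066  36:16  37:1289
Giant step factor: 168^(-38) ≡ 869 (mod 1399).
Scan 1394·869^i mod 1399 for i = 0, 1, …:
  i=0: 1394   i=1: 1251   i=2: 96   i=3: 883
  i=4: 675   i=5: 394   i=6: 1030   i=7: 1109
  i=8: 1209   i=9: 1371     …   i=14: 1367
  i=15: 172
Match at i=15, j=7: x = 15·38 + 7 = 577.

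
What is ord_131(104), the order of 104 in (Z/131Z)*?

130

The order of 104 must divide p − 1 = 130 = 2 · 5 · 13.
Divisors: 1, 2, 5, 10, 13, 26, 65, 130.
Check each in increasing order: 104^1 ≡ 104;  104^2 ≡ 74;  104^5 ≡ 47;  104^10 ≡ 113;  104^13 ≡ 70;  104^26 ≡ 53;  104^65 ≡ 130;  104^130 ≡ 1.
Smallest exponent giving 1 is 130.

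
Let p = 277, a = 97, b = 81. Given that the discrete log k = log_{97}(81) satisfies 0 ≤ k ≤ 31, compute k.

4

Compute 97^0 mod 277 = 1, then multiply by 97 repeatedly:
  97^0=1  97^1=97  97^2=268  97^3=235  97^4=81
Found 81 at exponent 4.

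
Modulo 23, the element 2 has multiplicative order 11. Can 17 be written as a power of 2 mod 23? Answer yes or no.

no

⟨2⟩ has order 11; its elements mod 23 are {1, 2, 3, 4, 6, 8, 9, 12, 13, 16, 18}.
17 is not in this set.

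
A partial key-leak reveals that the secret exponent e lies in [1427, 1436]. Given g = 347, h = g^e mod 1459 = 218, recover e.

Compute 347^1427 mod 1459 = 522, then multiply by 347 repeatedly:
  347^1427=522  347^1428=218
Found 218 at exponent 1428.

1428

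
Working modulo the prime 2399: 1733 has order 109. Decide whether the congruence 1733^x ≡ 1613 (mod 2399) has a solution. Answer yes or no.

yes

1613 ∈ ⟨1733⟩ iff 1613^109 ≡ 1 (mod 2399), since |⟨1733⟩| = 109.
1613^109 mod 2399 = 1.
Since 1 = 1, 1613 lies in the subgroup.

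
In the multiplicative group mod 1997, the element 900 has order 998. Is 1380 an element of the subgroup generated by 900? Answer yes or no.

1380 ∈ ⟨900⟩ iff 1380^998 ≡ 1 (mod 1997), since |⟨900⟩| = 998.
1380^998 mod 1997 = 1996.
Since 1996 ≠ 1, 1380 does not lie in the subgroup.

no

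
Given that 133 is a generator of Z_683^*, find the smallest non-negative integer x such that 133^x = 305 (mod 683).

215

Baby-step giant-step with m = ceil(sqrt(682)) = 27.
Baby table (133^j mod 683 for j=0..26):
  0:1  1:133  2:614  3:385  4:663  5:72  6:14  7:496
  8:400  9:609  10:403  11:325  12:196  13:114  14:136  15:330
  16:178  17:452  18:12  19:230  20:538  21:522  22:443  23:181
  24:168  25:488  26:19
Giant step factor: 133^(-27) ≡ 673 (mod 683).
Scan 305·673^i mod 683 for i = 0, 1, …:
  i=0: 305   i=1: 365   i=2: 448   i=3: 301
  i=4: 405   i=5: 48   i=6: 203   i=7: 19
Match at i=7, j=26: x = 7·27 + 26 = 215.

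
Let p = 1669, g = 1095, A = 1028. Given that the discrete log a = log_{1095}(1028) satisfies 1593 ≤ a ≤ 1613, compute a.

Compute 1095^1593 mod 1669 = 1009, then multiply by 1095 repeatedly:
  1095^1593=1009  1095^1594=1646  1095^1595=1519  1095^1596=981  1095^1597=1028
Found 1028 at exponent 1597.

1597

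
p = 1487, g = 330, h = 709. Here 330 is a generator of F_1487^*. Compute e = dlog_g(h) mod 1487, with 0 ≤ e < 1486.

1121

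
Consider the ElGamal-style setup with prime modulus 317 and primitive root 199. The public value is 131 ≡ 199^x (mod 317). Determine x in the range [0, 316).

176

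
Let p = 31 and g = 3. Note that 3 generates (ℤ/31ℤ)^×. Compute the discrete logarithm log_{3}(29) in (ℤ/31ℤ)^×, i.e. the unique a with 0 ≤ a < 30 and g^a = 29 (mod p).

Successive powers of 3 modulo 31:
  3^0=1  3^1=3  3^2=9  3^3=27  3^4=19  3^5=26
  3^6=16  3^7=17  3^8=20  3^9=29
So 3^9 ≡ 29 (mod 31), giving a = 9.

9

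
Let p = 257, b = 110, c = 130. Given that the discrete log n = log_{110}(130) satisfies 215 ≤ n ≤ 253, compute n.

Compute 110^215 mod 257 = 69, then multiply by 110 repeatedly:
  110^215=69  110^216=137  110^217=164  110^218=50  110^219=103
  110^220=22  110^221=107  110^222=205  110^223=191  110^224=193
  110^225=156  110^226=198  110^227=192  110^228=46  110^229=177
  110^230=195  110^231=119  110^232=240  110^233=186  110^234=157
  110^235=51  110^236=213  110^237=43  110^238=104  110^239=132
  110^240=128  110^241=202  110^242=118  110^243=130
Found 130 at exponent 243.

243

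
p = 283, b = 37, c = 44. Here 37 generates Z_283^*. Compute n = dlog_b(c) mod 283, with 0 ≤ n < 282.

Baby-step giant-step with m = ceil(sqrt(282)) = 17.
Baby table (37^j mod 283 for j=0..16):
  0:1  1:37  2:237  3:279  4:135  5:184  6:16  7:26
  8:113  9:219  10:179  11:114  12:256  13:133  14:110  15:108
  16:34
Giant step factor: 37^(-17) ≡ 146 (mod 283).
Scan 44·146^i mod 283 for i = 0, 1, …:
  i=0: 44   i=1: 198   i=2: 42   i=3: 189
  i=4: 143   i=5: 219
Match at i=5, j=9: n = 5·17 + 9 = 94.

94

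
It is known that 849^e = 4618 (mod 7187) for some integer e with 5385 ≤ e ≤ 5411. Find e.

Compute 849^5385 mod 7187 = 521, then multiply by 849 repeatedly:
  849^5385=521  849^5386=3922  849^5387=2197  849^5388=3820  849^5389=1843
  849^5390=5128  849^5391=5537  849^5392=615  849^5393=4671  849^5394=5642
  849^5395=3516  849^5396=2479  849^5397=6067  849^5398=4991  849^5399=4216
  849^5400=258  849^5401=3432  849^5402=3033  849^5403=2071  849^5404=4651
  849^5405=3036  849^5406=4618
Found 4618 at exponent 5406.

5406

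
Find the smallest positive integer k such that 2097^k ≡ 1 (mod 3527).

1763

The order of 2097 must divide p − 1 = 3526 = 2 · 41 · 43.
Divisors: 1, 2, 41, 43, 82, 86, 1763, 3526.
Check each in increasing order: 2097^1 ≡ 2097;  2097^2 ≡ 2767;  2097^41 ≡ 587;  2097^43 ≡ 1809;  2097^82 ≡ 2450;  2097^86 ≡ 2952;  2097^1763 ≡ 1.
Smallest exponent giving 1 is 1763.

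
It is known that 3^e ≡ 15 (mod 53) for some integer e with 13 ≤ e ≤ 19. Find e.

Compute 3^13 mod 53 = 30, then multiply by 3 repeatedly:
  3^13=30  3^14=37  3^15=5  3^16=15
Found 15 at exponent 16.

16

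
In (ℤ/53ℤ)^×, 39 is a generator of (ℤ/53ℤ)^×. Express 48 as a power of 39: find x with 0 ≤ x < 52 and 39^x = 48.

Baby-step giant-step with m = ceil(sqrt(52)) = 8.
Baby table (39^j mod 53 for j=0..7):
  0:1  1:39  2:37  3:12  4:44  5:20  6:38  7:51
Giant step factor: 39^(-8) ≡ 36 (mod 53).
Scan 48·36^i mod 53 for i = 0, 1, …:
  i=0: 48   i=1: 32   i=2: 39
Match at i=2, j=1: x = 2·8 + 1 = 17.

17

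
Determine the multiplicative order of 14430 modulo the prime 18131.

The order of 14430 must divide p − 1 = 18130 = 2 · 5 · 7^2 · 37.
Divisors: 1, 2, 5, 7, 10, 14, 35, 37, 49, 70, 74, 98, 185, 245, 259, 370, 490, 518, 1295, 1813, 2590, 3626, 9065, 18130.
Check each in increasing order: 14430^1 ≡ 14430;  14430^2 ≡ 8496;  14430^5 ≡ 12067;  14430^7 ≡ 8558;  14430^10 ≡ 2428;  14430^14 ≡ 8255;  14430^35 ≡ 4077;  14430^37 ≡ 7982;  14430^49 ≡ 4499;  14430^70 ≡ 13933;  14430^74 ≡ 18121;  14430^98 ≡ 6805;  14430^185 ≡ 436;  14430^245 ≡ 889;  14430^259 ≡ 13771;  14430^370 ≡ 8786;  14430^490 ≡ 10688;  14430^518 ≡ 8312;  14430^1295 ≡ 151;  14430^1813 ≡ 4073;  14430^2590 ≡ 4670;  14430^3626 ≡ 17595;  14430^9065 ≡ 18130;  14430^18130 ≡ 1.
Smallest exponent giving 1 is 18130.

18130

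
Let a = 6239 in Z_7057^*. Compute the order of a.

7056

The order of 6239 must divide p − 1 = 7056 = 2^4 · 3^2 · 7^2.
Divisors: 1, 2, 3, 4, 6, 7, 8, 9, 12, 14, 16, 18, 21, 24, 28, 36, 42, 48, 49, 56, 63, 72, 84, 98, 112, 126, 144, 147, 168, 196, 252, 294, 336, 392, 441, 504, 588, 784, 882, 1008, 1176, 1764, 2352, 3528, 7056.
Check each in increasing order: 6239^1 ≡ 6239;  6239^2 ≡ 5766;  6239^3 ≡ 4545;  6239^4 ≡ 1229;  6239^6 ≡ 1186;  6239^7 ≡ 3718;  6239^8 ≡ 243;  6239^9 ≡ 5879;  6239^12 ≡ 2253;  6239^14 ≡ 5918;  6239^16 ≡ 2593;  6239^18 ≡ 4512;  6239^21 ≡ 6455;  6239^24 ≡ 2026;  6239^28 ≡ 5890;  6239^36 ≡ 5756;  6239^42 ≡ 2497;  6239^48 ≡ 4559;  6239^49 ≡ 3891;  6239^56 ≡ 6945;  6239^63 ≡ 7004;  6239^72 ≡ 5978;  6239^84 ≡ 3678;  6239^98 ≡ 2616;  6239^112 ≡ 5487;  6239^126 ≡ 2809;  6239^144 ≡ 6893;  6239^147 ≡ 2662;  6239^168 ≡ 6472;  6239^196 ≡ 5223;  6239^252 ≡ 755;  6239^294 ≡ 1016;  6239^336 ≡ 3489;  6239^392 ≡ 4424;  6239^441 ≡ 1761;  6239^504 ≡ 5465;  6239^588 ≡ 1934;  6239^784 ≡ 2715;  6239^882 ≡ 3098;  6239^1008 ≡ 1001;  6239^1176 ≡ 146;  6239^1764 ≡ 84;  6239^2352 ≡ 145;  6239^3528 ≡ 7056;  6239^7056 ≡ 1.
Smallest exponent giving 1 is 7056.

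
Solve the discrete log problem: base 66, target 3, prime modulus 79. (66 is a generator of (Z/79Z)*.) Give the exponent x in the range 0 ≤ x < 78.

Baby-step giant-step with m = ceil(sqrt(78)) = 9.
Baby table (66^j mod 79 for j=0..8):
  0:1  1:66  2:11  3:15  4:42  5:7  6:67  7:77
  8:26
Giant step factor: 66^(-9) ≡ 61 (mod 79).
Scan 3·61^i mod 79 for i = 0, 1, …:
  i=0: 3   i=1: 25   i=2: 24   i=3: 42
Match at i=3, j=4: x = 3·9 + 4 = 31.

31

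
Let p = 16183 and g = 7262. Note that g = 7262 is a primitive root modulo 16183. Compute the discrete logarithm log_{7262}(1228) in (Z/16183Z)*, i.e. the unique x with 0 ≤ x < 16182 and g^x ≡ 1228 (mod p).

Baby-step giant-step with m = ceil(sqrt(16182)) = 128.
Baby table (7262^j mod 16183 for j=0..127):
  0:1  1:7262  2:12430  3:14069  4:5799  5:4172  6:2488  7:7628
  8:127  9:16026  10:8859  11:6633  12:8238  13:11988  14:8499  15:13959
  16:16129  17:12427  18:8466  19:875  20:10514  21:1274  22:11295  23:8846
  24:9325  25:8478  26:7104  27:14027  28:8272  29:16151  30:10361  31:6815
  32:2916  33:8628  34:12143  35:1299  36:14832  37:12119  38:5024  39:7806
  40:14306  41:11495  42:4776  43:3143  44:6436  45:1728  46:6911  47:4199
  48:4366  49:3395  50:7781  51:10769  52:8222  53:9077  54:3815  55:15417
  56:4260  57:10407  58:1024  59:8291  60:8482  61:3786  62:15198  63:15999
  64:6981  65:10866  66:584  67:1062  68:9136  69:11515  70:4369  71:8998
  72:12705  73:4427  74:9436  75:5410  76:11279  77:5935  78:4641  79:9936
  80:11418  81:12007  82:830  83:7384  84:8329  85:9327  86:6819  87:15781
  88:9799  89:3687  90:8312  91:15337  92:5888  93:3170  94:8314  95:13678
  96:14565  97:15125  98:3729  99:5839  100:3358  101:14198  102:3983  103:5525
  104:4893  105:11281  106:4276  107:13318  108:5708  109:6833  110:4168  111:5806
  112:6457  113:8583  114:9013  115:8354  116:12864  117:10092  118:11480  119:9127
  120:10889  121:5780  122:11841  123:9063  124:15428  125:3227  126:1490  127:10136
Giant step factor: 7262^(-128) ≡ 2046 (mod 16183).
Scan 1228·2046^i mod 16183 for i = 0, 1, …:
  i=0: 1228   i=1: 4123   i=2: 4315   i=3: 8755
  i=4: 14332   i=5: 15859   i=6: 599   i=7: 11829
  i=8: 8549   i=9: 13614     …   i=33: 1734
  i=34: 3687
Match at i=34, j=89: x = 34·128 + 89 = 4441.

4441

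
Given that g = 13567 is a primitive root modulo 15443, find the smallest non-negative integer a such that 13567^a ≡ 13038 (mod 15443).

5775

Baby-step giant-step with m = ceil(sqrt(15442)) = 125.
Baby table (13567^j mod 15443 for j=0..124):
  0:1  1:13567  2:13815  3:11857  4:9631  5:554  6:10820  7:9225
  8:5503  9:7739  10:13499  11:2396  12:14460  13:6391  14:9695  15:4034
  16:14729  17:11366  18:4167  19:12309  20:11044  21:5962  22:11463  23:7511
  24:8823  25:2948  26:13589  27:3429  28:6927  29:7954  30:11677  31:7565
  32:177  33:7694  34:5261  35:13884  36:5957  37:5400  38:208  39:11310
  40:1122  41:10819  42:11101  43:7131  44:11325  45:3868  46:1842  47:3640
  48:12609  49:4192  50:11738  51:1230  52:8970  53:5150  54:5918  55:1349
  56:1928  57:12177  58:11588  59:4656  60:6082  61:2545  62:12910  63:10907
  64:443  65:2854  66:4617  67:2031  68:4265  69:13777  70:5930  71:9723
  72:13278  73:31  74:3616  75:11304  76:12378  77:5144  78:1731  79:11117
  80:8001  81:720  82:8264  83:1508  84:12504  85:413  86:12805  87:7128
  88:1510  89:8752  90:12600  91:5633  92:10947  93:2618  94:14949  95:164
  96:1196  97:10982  98:14173  99:4298  100:13641  101:13978  102:14929  103:6798
  104:2870  105:5487  106:6869  107:8661  108:13443  109:14794  110:12970  111:6448
  112:10864  113:3896  114:11086  115:4385  116:4859  117:11329  118:11807  119:10773
  120:4739  121:4804  122:6408  123:8689  124:7244
Giant step factor: 13567^(-125) ≡ 5952 (mod 15443).
Scan 13038·5952^i mod 15443 for i = 0, 1, …:
  i=0: 13038   i=1: 1101   i=2: 5320   i=3: 6490
  i=4: 5537   i=5: 862   i=6: 3548   i=7: 7115
  i=8: 3774   i=9: 8726     …   i=45: 5034
  i=46: 2948
Match at i=46, j=25: a = 46·125 + 25 = 5775.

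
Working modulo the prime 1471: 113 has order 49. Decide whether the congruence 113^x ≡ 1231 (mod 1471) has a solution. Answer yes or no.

1231 ∈ ⟨113⟩ iff 1231^49 ≡ 1 (mod 1471), since |⟨113⟩| = 49.
1231^49 mod 1471 = 998.
Since 998 ≠ 1, 1231 does not lie in the subgroup.

no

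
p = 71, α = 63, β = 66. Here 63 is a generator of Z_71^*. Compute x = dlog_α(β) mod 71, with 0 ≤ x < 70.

21

Successive powers of 63 modulo 71:
  63^0=1  63^1=63  63^2=64  63^3=56  63^4=49  63^5=34
  63^6=12  63^7=46  63^8=58  63^9=33  63^10=20  63^11=53
  63^12=2  63^13=55  63^14=57  63^15=41  63^16=27  63^17=68
  63^18=24  63^19=21  63^20=45  63^21=66
So 63^21 ≡ 66 (mod 71), giving x = 21.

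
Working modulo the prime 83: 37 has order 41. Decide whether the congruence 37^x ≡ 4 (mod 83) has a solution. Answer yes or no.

yes

4 ∈ ⟨37⟩ iff 4^41 ≡ 1 (mod 83), since |⟨37⟩| = 41.
4^41 mod 83 = 1.
Since 1 = 1, 4 lies in the subgroup.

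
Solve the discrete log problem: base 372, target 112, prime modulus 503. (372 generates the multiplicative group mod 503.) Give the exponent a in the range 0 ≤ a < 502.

450

Baby-step giant-step with m = ceil(sqrt(502)) = 23.
Baby table (372^j mod 503 for j=0..22):
  0:1  1:372  2:59  3:319  4:463  5:210  6:155  7:318
  8:91  9:151  10:339  11:358  12:384  13:499  14:21  15:267
  16:233  17:160  18:166  19:386  20:237  21:139  22:402
Giant step factor: 372^(-23) ≡ 240 (mod 503).
Scan 112·240^i mod 503 for i = 0, 1, …:
  i=0: 112   i=1: 221   i=2: 225   i=3: 179
  i=4: 205   i=5: 409   i=6: 75   i=7: 395
  i=8: 236   i=9: 304     …   i=18: 394
  i=19: 499
Match at i=19, j=13: a = 19·23 + 13 = 450.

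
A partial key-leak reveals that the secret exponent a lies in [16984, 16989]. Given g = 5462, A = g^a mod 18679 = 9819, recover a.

Compute 5462^16984 mod 18679 = 14052, then multiply by 5462 repeatedly:
  5462^16984=14052  5462^16985=13  5462^16986=14969  5462^16987=2695  5462^16988=1038
  5462^16989=9819
Found 9819 at exponent 16989.

16989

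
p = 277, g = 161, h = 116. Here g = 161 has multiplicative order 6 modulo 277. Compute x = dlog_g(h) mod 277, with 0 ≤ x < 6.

4

Successive powers of 161 modulo 277:
  161^0=1  161^1=161  161^2=160  161^3=276  161^4=116
So 161^4 ≡ 116 (mod 277), giving x = 4.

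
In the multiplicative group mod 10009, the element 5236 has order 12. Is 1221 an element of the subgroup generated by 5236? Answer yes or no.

no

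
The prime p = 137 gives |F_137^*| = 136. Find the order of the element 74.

17

The order of 74 must divide p − 1 = 136 = 2^3 · 17.
Divisors: 1, 2, 4, 8, 17, 34, 68, 136.
Check each in increasing order: 74^1 ≡ 74;  74^2 ≡ 133;  74^4 ≡ 16;  74^8 ≡ 119;  74^17 ≡ 1.
Smallest exponent giving 1 is 17.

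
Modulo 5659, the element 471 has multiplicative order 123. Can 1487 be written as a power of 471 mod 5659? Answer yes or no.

yes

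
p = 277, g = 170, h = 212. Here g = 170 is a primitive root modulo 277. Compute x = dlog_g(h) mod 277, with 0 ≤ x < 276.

107

Baby-step giant-step with m = ceil(sqrt(276)) = 17.
Baby table (170^j mod 277 for j=0..16):
  0:1  1:170  2:92  3:128  4:154  5:142  6:41  7:45
  8:171  9:262  10:220  11:5  12:19  13:183  14:86  15:216
  16:156
Giant step factor: 170^(-17) ≡ 50 (mod 277).
Scan 212·50^i mod 277 for i = 0, 1, …:
  i=0: 212   i=1: 74   i=2: 99   i=3: 241
  i=4: 139   i=5: 25   i=6: 142
Match at i=6, j=5: x = 6·17 + 5 = 107.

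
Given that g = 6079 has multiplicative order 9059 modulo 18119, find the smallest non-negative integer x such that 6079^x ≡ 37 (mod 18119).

Baby-step giant-step with m = ceil(sqrt(9059)) = 96.
Baby table (6079^j mod 18119 for j=0..95):
  0:1  1:6079  2:9600  3:15220  4:6766  5:384  6:15104  7:8243
  8:10162  9:7127  10:2504  11:1856  12:12606  13:6623  14:799  15:1229
  16:6063  17:2931  18:6572  19:16912  20:842  21:8960  22:2126  23:5107
  24:7606  25:15305  26:16149  27:1029  28:4236  29:3545  30:6564  31:4518
  32:14637  33:14033  34:2355  35:2035  36:13607  37:3718  38:7329  39:16489
  40:2323  41:6816  42:14430  43:5891  44:8245  45:4201  46:8208  47:14825
  48:15388  49:13374  50:593  51:17285  52:3434  53:2198  54:7939  55:10284
  56:5886  57:14088  58:10558  59:4584  60:17233  61:13468  62:10330  63:13735
  64:2713  65:4037  66:7797  67:16778  68:1611  69:9009  70:10093  71:4413
  72:10507  73:2578  74:16846  75:16365  76:9525  77:12270  78:11526  79:381
  80:14986  81:15681  82:740  83:4948  84:1352  85:10901  86:5996  87:12375
  88:15656  89:11836  90:495  91:1351  92:4822  93:14515  94:15274  95:8890
Giant step factor: 6079^(-96) ≡ 15741 (mod 18119).
Scan 37·15741^i mod 18119 for i = 0, 1, …:
  i=0: 37   i=1: 2609   i=2: 10615   i=3: 15416
  i=4: 13608   i=5: 710   i=6: 14806   i=7: 14668
  i=8: 16690   i=9: 9909     …   i=86: 4200
  i=87: 14088
Match at i=87, j=57: x = 87·96 + 57 = 8409.

8409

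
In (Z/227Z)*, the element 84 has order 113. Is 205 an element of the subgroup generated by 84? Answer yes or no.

yes

205 ∈ ⟨84⟩ iff 205^113 ≡ 1 (mod 227), since |⟨84⟩| = 113.
205^113 mod 227 = 1.
Since 1 = 1, 205 lies in the subgroup.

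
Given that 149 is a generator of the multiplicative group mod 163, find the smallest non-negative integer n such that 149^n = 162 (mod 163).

81

Baby-step giant-step with m = ceil(sqrt(162)) = 13.
Baby table (149^j mod 163 for j=0..12):
  0:1  1:149  2:33  3:27  4:111  5:76  6:77  7:63
  8:96  9:123  10:71  11:147  12:61
Giant step factor: 149^(-13) ≡ 117 (mod 163).
Scan 162·117^i mod 163 for i = 0, 1, …:
  i=0: 162   i=1: 46   i=2: 3   i=3: 25
  i=4: 154   i=5: 88   i=6: 27
Match at i=6, j=3: n = 6·13 + 3 = 81.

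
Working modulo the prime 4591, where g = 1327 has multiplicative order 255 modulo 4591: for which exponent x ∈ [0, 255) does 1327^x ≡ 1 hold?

0

Successive powers of 1327 modulo 4591:
  1327^0=1
So 1327^0 ≡ 1 (mod 4591), giving x = 0.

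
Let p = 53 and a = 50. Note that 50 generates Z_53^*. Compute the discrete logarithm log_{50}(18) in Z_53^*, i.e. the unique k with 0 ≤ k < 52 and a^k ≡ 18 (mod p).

25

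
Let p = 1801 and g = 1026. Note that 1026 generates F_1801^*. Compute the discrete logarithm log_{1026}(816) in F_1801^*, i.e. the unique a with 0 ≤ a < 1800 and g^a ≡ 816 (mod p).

1666

Baby-step giant-step with m = ceil(sqrt(1800)) = 43.
Baby table (1026^j mod 1801 for j=0..42):
  0:1  1:1026  2:892  3:284  4:1423  5:1188  6:1412  7:708
  8:605  9:1186  10:1161  11:725  12:37  13:141  14:586  15:1503
  16:422  17:732  18:15  19:982  20:773  21:658  22:1534  23:1611
  24:1369  25:1615  26:70  27:1581  28:1206  29:69  30:555  31:314
  32:1586  33:933  34:927  35:174  36:225  37:322  38:789  39:865
  40:1398  41:752  42:724
Giant step factor: 1026^(-43) ≡ 814 (mod 1801).
Scan 816·814^i mod 1801 for i = 0, 1, …:
  i=0: 816   i=1: 1456   i=2: 126   i=3: 1708
  i=4: 1741   i=5: 1588   i=6: 1315   i=7: 616
  i=8: 746   i=9: 307     …   i=37: 117
  i=38: 1586
Match at i=38, j=32: a = 38·43 + 32 = 1666.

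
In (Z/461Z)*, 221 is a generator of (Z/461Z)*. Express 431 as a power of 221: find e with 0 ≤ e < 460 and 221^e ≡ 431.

Baby-step giant-step with m = ceil(sqrt(460)) = 22.
Baby table (221^j mod 461 for j=0..21):
  0:1  1:221  2:436  3:7  4:164  5:286  6:49  7:226
  8:158  9:343  10:199  11:184  12:96  13:10  14:366  15:211
  16:70  17:257  18:94  19:29  20:416  21:197
Giant step factor: 221^(-22) ≡ 352 (mod 461).
Scan 431·352^i mod 461 for i = 0, 1, …:
  i=0: 431   i=1: 43   i=2: 384   i=3: 95
  i=4: 248   i=5: 167   i=6: 237   i=7: 444
  i=8: 9   i=9: 402     …   i=13: 457
  i=14: 436
Match at i=14, j=2: e = 14·22 + 2 = 310.

310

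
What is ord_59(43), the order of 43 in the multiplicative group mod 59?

58

The order of 43 must divide p − 1 = 58 = 2 · 29.
Divisors: 1, 2, 29, 58.
Check each in increasing order: 43^1 ≡ 43;  43^2 ≡ 20;  43^29 ≡ 58;  43^58 ≡ 1.
Smallest exponent giving 1 is 58.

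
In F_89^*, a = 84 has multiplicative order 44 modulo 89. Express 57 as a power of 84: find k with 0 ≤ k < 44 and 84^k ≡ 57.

42

Baby-step giant-step with m = ceil(sqrt(44)) = 7.
Baby table (84^j mod 89 for j=0..6):
  0:1  1:84  2:25  3:53  4:2  5:79  6:50
Giant step factor: 84^(-7) ≡ 21 (mod 89).
Scan 57·21^i mod 89 for i = 0, 1, …:
  i=0: 57   i=1: 40   i=2: 39   i=3: 18
  i=4: 22   i=5: 17   i=6: 1
Match at i=6, j=0: k = 6·7 + 0 = 42.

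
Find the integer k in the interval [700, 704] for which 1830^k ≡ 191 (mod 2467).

702

Compute 1830^700 mod 2467 = 1782, then multiply by 1830 repeatedly:
  1830^700=1782  1830^701=2153  1830^702=191
Found 191 at exponent 702.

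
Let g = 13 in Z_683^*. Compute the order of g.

682

The order of 13 must divide p − 1 = 682 = 2 · 11 · 31.
Divisors: 1, 2, 11, 22, 31, 62, 341, 682.
Check each in increasing order: 13^1 ≡ 13;  13^2 ≡ 169;  13^11 ≡ 545;  13^22 ≡ 603;  13^31 ≡ 619;  13^62 ≡ 681;  13^341 ≡ 682;  13^682 ≡ 1.
Smallest exponent giving 1 is 682.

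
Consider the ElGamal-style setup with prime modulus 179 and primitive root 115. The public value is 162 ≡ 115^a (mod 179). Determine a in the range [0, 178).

87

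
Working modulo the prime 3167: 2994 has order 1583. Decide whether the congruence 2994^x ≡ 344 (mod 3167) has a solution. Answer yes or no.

344 ∈ ⟨2994⟩ iff 344^1583 ≡ 1 (mod 3167), since |⟨2994⟩| = 1583.
344^1583 mod 3167 = 1.
Since 1 = 1, 344 lies in the subgroup.

yes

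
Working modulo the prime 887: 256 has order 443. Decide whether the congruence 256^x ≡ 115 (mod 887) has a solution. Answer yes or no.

115 ∈ ⟨256⟩ iff 115^443 ≡ 1 (mod 887), since |⟨256⟩| = 443.
115^443 mod 887 = 1.
Since 1 = 1, 115 lies in the subgroup.

yes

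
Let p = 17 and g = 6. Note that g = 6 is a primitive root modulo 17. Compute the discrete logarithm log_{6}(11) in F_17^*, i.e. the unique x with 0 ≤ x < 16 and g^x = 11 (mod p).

9

Successive powers of 6 modulo 17:
  6^0=1  6^1=6  6^2=2  6^3=12  6^4=4  6^5=7
  6^6=8  6^7=14  6^8=16  6^9=11
So 6^9 ≡ 11 (mod 17), giving x = 9.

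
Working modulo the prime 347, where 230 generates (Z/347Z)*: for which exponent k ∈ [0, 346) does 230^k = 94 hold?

Baby-step giant-step with m = ceil(sqrt(346)) = 19.
Baby table (230^j mod 347 for j=0..18):
  0:1  1:230  2:156  3:139  4:46  5:170  6:236  7:148
  8:34  9:186  10:99  11:215  12:176  13:228  14:43  15:174
  16:115  17:78  18:243
Giant step factor: 230^(-19) ≡ 166 (mod 347).
Scan 94·166^i mod 347 for i = 0, 1, …:
  i=0: 94   i=1: 336   i=2: 256   i=3: 162
  i=4: 173   i=5: 264   i=6: 102   i=7: 276
  i=8: 12   i=9: 257   i=10: 328   i=11: 316
  i=12: 59   i=13: 78
Match at i=13, j=17: k = 13·19 + 17 = 264.

264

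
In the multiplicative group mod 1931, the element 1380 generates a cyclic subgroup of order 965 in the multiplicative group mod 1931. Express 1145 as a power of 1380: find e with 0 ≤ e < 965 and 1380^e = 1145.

327

Baby-step giant-step with m = ceil(sqrt(965)) = 32.
Baby table (1380^j mod 1931 for j=0..31):
  0:1  1:1380  2:434  3:310  4:1049  5:1301  6:1481  7:782
  8:1662  9:1463  10:1045  11:1574  12:1676  13:1473  14:1328  15:121
  16:914  17:377  18:821  19:1414  20:1010  21:1549  22:3  23:278
  24:1302  25:930  26:1216  27:41  28:581  29:415  30:1124  31:527
Giant step factor: 1380^(-32) ≡ 1259 (mod 1931).
Scan 1145·1259^i mod 1931 for i = 0, 1, …:
  i=0: 1145   i=1: 1029   i=2: 1741   i=3: 234
  i=4: 1094   i=5: 543   i=6: 63   i=7: 146
  i=8: 369   i=9: 1131   i=10: 782
Match at i=10, j=7: e = 10·32 + 7 = 327.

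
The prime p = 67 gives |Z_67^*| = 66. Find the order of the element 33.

The order of 33 must divide p − 1 = 66 = 2 · 3 · 11.
Divisors: 1, 2, 3, 6, 11, 22, 33, 66.
Check each in increasing order: 33^1 ≡ 33;  33^2 ≡ 17;  33^3 ≡ 25;  33^6 ≡ 22;  33^11 ≡ 37;  33^22 ≡ 29;  33^33 ≡ 1.
Smallest exponent giving 1 is 33.

33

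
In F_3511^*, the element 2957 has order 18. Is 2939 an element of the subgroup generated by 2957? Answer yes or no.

no

2939 ∈ ⟨2957⟩ iff 2939^18 ≡ 1 (mod 3511), since |⟨2957⟩| = 18.
2939^18 mod 3511 = 1492.
Since 1492 ≠ 1, 2939 does not lie in the subgroup.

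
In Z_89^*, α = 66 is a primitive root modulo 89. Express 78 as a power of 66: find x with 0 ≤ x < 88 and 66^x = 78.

Baby-step giant-step with m = ceil(sqrt(88)) = 10.
Baby table (66^j mod 89 for j=0..9):
  0:1  1:66  2:84  3:26  4:25  5:48  6:53  7:27
  8:2  9:43
Giant step factor: 66^(-10) ≡ 80 (mod 89).
Scan 78·80^i mod 89 for i = 0, 1, …:
  i=0: 78   i=1: 10   i=2: 88   i=3: 9
  i=4: 8   i=5: 17   i=6: 25
Match at i=6, j=4: x = 6·10 + 4 = 64.

64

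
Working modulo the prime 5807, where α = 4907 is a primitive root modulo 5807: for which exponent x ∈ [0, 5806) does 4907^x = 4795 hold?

2511

Baby-step giant-step with m = ceil(sqrt(5806)) = 77.
Baby table (4907^j mod 5807 for j=0..76):
  0:1  1:4907  2:2827  3:4973  4:1497  5:5731  6:4523  7:7
  8:5314  9:2368  10:5776  11:4672  12:5275  13:2626  14:49  15:2356
  16:4962  17:5590  18:3669  19:2083  20:961  21:343  22:4878  23:5699
  24:4288  25:2455  26:2967  27:920  28:2401  29:5111  30:5051  31:981
  32:5571  33:3348  34:633  35:5193  36:935  37:515  38:1060  39:4155
  40:208  41:4431  42:1509  43:738  44:3605  45:1613  46:50  47:1456
  48:1982  49:4756  50:5166  51:2007  52:5484  53:350  54:4385  55:2260
  56:4257  57:1320  58:2435  59:3546  60:2450  61:1660  62:4206  63:764
  64:3433  65:5431  66:1594  67:5536  68:6  69:407  70:5348  71:803
  72:3175  73:5351  74:3910  75:42  76:2849
Giant step factor: 4907^(-77) ≡ 3002 (mod 5807).
Scan 4795·3002^i mod 5807 for i = 0, 1, …:
  i=0: 4795   i=1: 4844   i=2: 960   i=3: 1648
  i=4: 5539   i=5: 2637   i=6: 1333   i=7: 643
  i=8: 2362   i=9: 377     …   i=31: 2314
  i=32: 1456
Match at i=32, j=47: x = 32·77 + 47 = 2511.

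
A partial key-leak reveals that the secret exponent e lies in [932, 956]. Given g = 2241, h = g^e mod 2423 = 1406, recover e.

933

Compute 2241^932 mod 2423 = 1936, then multiply by 2241 repeatedly:
  2241^932=1936  2241^933=1406
Found 1406 at exponent 933.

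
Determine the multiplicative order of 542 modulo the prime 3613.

3612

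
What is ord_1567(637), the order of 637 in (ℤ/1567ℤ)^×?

The order of 637 must divide p − 1 = 1566 = 2 · 3^3 · 29.
Divisors: 1, 2, 3, 6, 9, 18, 27, 29, 54, 58, 87, 174, 261, 522, 783, 1566.
Check each in increasing order: 637^1 ≡ 637;  637^2 ≡ 1483;  637^3 ≡ 1337;  637^6 ≡ 1189;  637^9 ≡ 755;  637^18 ≡ 1204;  637^27 ≡ 160;  637^29 ≡ 663;  637^54 ≡ 528;  637^58 ≡ 809;  637^87 ≡ 453;  637^174 ≡ 1499;  637^261 ≡ 536;  637^522 ≡ 535;  637^783 ≡ 1566;  637^1566 ≡ 1.
Smallest exponent giving 1 is 1566.

1566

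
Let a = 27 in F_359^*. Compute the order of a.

The order of 27 must divide p − 1 = 358 = 2 · 179.
Divisors: 1, 2, 179, 358.
Check each in increasing order: 27^1 ≡ 27;  27^2 ≡ 11;  27^179 ≡ 1.
Smallest exponent giving 1 is 179.

179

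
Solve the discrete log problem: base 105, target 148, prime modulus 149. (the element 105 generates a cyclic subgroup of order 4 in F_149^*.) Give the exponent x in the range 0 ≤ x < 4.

Successive powers of 105 modulo 149:
  105^0=1  105^1=105  105^2=148
So 105^2 ≡ 148 (mod 149), giving x = 2.

2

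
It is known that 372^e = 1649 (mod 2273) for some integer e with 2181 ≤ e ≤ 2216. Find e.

2202

Compute 372^2181 mod 2273 = 466, then multiply by 372 repeatedly:
  372^2181=466  372^2182=604  372^2183=1934  372^2184=1180  372^2185=271
  372^2186=800  372^2187=2110  372^2188=735  372^2189=660  372^2190=36
  372^2191=2027  372^2192=1681  372^2193=257  372^2194=138  372^2195=1330
  372^2196=1519  372^2197=1364  372^2198=529  372^2199=1310  372^2200=898
  372^2201=2198  372^2202=1649
Found 1649 at exponent 2202.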